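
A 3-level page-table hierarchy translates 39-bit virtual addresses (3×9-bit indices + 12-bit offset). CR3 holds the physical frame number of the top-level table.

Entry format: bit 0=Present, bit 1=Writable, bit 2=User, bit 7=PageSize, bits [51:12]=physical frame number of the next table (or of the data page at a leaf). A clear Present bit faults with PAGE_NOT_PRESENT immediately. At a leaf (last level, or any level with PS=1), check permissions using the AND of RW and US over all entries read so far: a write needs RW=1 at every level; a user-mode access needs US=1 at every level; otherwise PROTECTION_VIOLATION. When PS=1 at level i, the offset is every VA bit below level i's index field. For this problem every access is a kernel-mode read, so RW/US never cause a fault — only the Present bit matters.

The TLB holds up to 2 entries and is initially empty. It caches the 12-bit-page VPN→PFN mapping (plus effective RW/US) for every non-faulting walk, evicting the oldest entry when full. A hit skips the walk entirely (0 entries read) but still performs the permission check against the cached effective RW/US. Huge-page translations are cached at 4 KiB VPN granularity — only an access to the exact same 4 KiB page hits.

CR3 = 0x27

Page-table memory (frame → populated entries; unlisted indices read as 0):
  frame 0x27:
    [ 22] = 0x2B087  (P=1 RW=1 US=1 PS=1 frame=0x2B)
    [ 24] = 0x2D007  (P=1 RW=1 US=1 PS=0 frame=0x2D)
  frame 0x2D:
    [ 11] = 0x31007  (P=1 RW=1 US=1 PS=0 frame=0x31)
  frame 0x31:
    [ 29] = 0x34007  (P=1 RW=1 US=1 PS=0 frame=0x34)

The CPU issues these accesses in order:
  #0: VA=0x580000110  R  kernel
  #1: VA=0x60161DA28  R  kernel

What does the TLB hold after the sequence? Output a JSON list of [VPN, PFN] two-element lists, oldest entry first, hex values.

Walk each access:
#0 VA=0x580000110 (r,kernel):
  L0 @0x27[22] → 0x2B087  P=1,RW=1,US=1,PS=1
  → PA=0x2B110 (huge @L0)  (1 entries read)
#1 VA=0x60161DA28 (r,kernel):
  L0 @0x27[24] → 0x2D007  P=1,RW=1,US=1,PS=0
  L1 @0x2D[11] → 0x31007  P=1,RW=1,US=1,PS=0
  L2 @0x31[29] → 0x34007  P=1,RW=1,US=1,PS=0
  → PA=0x34A28  (3 entries read)

TLB: [["0x580000", "0x2B"], ["0x60161D", "0x34"]]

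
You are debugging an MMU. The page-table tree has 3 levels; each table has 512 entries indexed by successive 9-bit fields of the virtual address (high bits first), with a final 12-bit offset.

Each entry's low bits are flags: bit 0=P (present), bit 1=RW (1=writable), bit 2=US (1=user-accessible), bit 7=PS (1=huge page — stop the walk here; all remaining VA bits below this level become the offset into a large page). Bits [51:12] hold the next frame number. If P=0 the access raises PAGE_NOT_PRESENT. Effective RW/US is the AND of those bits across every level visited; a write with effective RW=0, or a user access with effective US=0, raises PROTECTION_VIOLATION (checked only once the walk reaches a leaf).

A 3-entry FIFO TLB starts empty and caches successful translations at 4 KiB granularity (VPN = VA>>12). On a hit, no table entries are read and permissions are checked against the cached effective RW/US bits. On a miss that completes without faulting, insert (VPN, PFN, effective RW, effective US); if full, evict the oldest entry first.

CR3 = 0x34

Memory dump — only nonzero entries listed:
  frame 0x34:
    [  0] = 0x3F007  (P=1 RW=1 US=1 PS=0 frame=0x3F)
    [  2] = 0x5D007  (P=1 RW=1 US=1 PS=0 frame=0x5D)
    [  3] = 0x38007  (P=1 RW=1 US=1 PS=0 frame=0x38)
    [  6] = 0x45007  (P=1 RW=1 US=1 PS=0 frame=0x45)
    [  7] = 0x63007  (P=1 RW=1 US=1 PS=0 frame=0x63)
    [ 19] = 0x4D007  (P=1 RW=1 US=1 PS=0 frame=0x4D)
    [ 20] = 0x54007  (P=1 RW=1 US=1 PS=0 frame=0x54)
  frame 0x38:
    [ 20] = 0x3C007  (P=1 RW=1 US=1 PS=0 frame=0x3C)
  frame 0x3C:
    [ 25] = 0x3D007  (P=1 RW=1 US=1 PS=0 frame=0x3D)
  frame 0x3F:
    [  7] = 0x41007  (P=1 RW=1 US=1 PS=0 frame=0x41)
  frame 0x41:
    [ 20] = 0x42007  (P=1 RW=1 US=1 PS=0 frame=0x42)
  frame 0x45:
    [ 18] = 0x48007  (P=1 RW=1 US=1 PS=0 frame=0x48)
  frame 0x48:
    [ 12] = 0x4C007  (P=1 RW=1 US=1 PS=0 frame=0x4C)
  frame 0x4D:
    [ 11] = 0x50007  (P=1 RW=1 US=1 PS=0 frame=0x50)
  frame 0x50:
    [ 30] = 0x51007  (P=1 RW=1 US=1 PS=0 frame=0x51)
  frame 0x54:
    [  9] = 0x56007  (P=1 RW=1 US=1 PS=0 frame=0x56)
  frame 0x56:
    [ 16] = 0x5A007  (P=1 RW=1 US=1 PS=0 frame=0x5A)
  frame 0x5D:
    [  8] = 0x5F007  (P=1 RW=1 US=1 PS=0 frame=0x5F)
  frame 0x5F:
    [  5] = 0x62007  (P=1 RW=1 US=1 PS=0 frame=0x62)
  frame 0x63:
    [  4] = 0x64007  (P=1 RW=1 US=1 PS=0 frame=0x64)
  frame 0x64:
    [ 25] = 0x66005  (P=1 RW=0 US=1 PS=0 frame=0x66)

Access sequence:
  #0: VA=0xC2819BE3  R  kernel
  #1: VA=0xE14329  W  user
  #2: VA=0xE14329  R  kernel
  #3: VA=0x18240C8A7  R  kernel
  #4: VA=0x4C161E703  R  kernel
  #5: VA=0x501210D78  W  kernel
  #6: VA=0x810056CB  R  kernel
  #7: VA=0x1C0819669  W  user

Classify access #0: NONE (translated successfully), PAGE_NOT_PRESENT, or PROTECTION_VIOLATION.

Trace:
#0 VA=0xC2819BE3 (r,kernel):
  [0] read 0x34 idx=3: raw=0x38007 flags P=1 W=1 U=1 S=0
  [1] read 0x38 idx=20: raw=0x3C007 flags P=1 W=1 U=1 S=0
  [2] read 0x3C idx=25: raw=0x3D007 flags P=1 W=1 U=1 S=0
  ⇒ phys 0x3DBE3  [3 reads]
#1 VA=0xE14329 (w,user):
  [0] read 0x34 idx=0: raw=0x3F007 flags P=1 W=1 U=1 S=0
  [1] read 0x3F idx=7: raw=0x41007 flags P=1 W=1 U=1 S=0
  [2] read 0x41 idx=20: raw=0x42007 flags P=1 W=1 U=1 S=0
  ⇒ phys 0x42329  [3 reads]
#2 VA=0xE14329 (r,kernel):
  TLB hit vpn=0xE14 → PA=0x42329
#3 VA=0x18240C8A7 (r,kernel):
  [0] read 0x34 idx=6: raw=0x45007 flags P=1 W=1 U=1 S=0
  [1] read 0x45 idx=18: raw=0x48007 flags P=1 W=1 U=1 S=0
  [2] read 0x48 idx=12: raw=0x4C007 flags P=1 W=1 U=1 S=0
  ⇒ phys 0x4C8A7  [3 reads]
#4 VA=0x4C161E703 (r,kernel):
  [0] read 0x34 idx=19: raw=0x4D007 flags P=1 W=1 U=1 S=0
  [1] read 0x4D idx=11: raw=0x50007 flags P=1 W=1 U=1 S=0
  [2] read 0x50 idx=30: raw=0x51007 flags P=1 W=1 U=1 S=0
  ⇒ phys 0x51703  [3 reads]
#5 VA=0x501210D78 (w,kernel):
  [0] read 0x34 idx=20: raw=0x54007 flags P=1 W=1 U=1 S=0
  [1] read 0x54 idx=9: raw=0x56007 flags P=1 W=1 U=1 S=0
  [2] read 0x56 idx=16: raw=0x5A007 flags P=1 W=1 U=1 S=0
  ⇒ phys 0x5AD78  [3 reads]
#6 VA=0x810056CB (r,kernel):
  [0] read 0x34 idx=2: raw=0x5D007 flags P=1 W=1 U=1 S=0
  [1] read 0x5D idx=8: raw=0x5F007 flags P=1 W=1 U=1 S=0
  [2] read 0x5F idx=5: raw=0x62007 flags P=1 W=1 U=1 S=0
  ⇒ phys 0x626CB  [3 reads]
#7 VA=0x1C0819669 (w,user):
  [0] read 0x34 idx=7: raw=0x63007 flags P=1 W=1 U=1 S=0
  [1] read 0x63 idx=4: raw=0x64007 flags P=1 W=1 U=1 S=0
  [2] read 0x64 idx=25: raw=0x66005 flags P=1 W=0 U=1 S=0
  ⇒ fault: PROTECTION_VIOLATION  — 3 lookups

Access #0 fault: NONE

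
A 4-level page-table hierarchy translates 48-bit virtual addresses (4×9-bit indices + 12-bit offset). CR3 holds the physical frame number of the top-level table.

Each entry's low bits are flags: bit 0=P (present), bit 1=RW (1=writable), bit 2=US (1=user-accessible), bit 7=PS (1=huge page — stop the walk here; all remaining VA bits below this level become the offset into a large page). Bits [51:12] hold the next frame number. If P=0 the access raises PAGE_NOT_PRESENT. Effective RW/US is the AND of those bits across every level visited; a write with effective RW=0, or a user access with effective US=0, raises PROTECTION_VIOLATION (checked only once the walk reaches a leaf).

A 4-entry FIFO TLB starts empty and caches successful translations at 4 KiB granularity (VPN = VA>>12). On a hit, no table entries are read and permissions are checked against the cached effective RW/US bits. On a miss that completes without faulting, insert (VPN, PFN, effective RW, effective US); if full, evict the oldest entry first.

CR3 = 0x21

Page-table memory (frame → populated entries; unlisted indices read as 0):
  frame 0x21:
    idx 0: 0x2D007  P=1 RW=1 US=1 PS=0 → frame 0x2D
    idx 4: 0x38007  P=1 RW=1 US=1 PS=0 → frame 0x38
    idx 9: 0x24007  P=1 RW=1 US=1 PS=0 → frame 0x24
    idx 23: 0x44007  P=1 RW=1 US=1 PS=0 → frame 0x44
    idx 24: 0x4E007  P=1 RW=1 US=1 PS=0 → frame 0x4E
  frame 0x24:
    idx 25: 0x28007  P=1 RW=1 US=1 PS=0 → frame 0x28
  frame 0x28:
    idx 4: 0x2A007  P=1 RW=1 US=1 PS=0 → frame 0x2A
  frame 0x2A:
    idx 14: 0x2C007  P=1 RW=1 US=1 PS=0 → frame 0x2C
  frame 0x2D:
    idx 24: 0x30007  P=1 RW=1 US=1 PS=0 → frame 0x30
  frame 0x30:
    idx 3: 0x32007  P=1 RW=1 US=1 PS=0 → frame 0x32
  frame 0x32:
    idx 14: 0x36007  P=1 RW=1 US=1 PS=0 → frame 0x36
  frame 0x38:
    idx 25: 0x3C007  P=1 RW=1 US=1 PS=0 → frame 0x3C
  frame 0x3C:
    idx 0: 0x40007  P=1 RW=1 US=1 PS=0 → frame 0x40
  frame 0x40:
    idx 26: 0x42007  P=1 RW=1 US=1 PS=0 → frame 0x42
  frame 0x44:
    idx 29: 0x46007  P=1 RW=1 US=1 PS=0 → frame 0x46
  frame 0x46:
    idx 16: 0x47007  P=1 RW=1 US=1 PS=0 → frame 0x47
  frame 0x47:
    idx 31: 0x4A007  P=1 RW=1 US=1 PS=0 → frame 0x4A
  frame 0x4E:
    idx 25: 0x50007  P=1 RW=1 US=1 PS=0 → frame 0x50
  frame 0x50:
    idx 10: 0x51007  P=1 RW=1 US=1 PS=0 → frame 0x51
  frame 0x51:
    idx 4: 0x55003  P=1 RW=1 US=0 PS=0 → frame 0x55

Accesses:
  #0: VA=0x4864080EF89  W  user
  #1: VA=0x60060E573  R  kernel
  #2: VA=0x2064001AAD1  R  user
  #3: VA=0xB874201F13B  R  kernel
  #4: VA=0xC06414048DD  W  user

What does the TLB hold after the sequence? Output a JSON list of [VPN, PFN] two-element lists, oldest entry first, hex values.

Walk each access:
#0 VA=0x4864080EF89 (w,user):
  L0: frame=0x21 idx=9 entry=0x24007 [P=1 RW=1 US=1 PS=0]
  L1: frame=0x24 idx=25 entry=0x28007 [P=1 RW=1 US=1 PS=0]
  L2: frame=0x28 idx=4 entry=0x2A007 [P=1 RW=1 US=1 PS=0]
  L3: frame=0x2A idx=14 entry=0x2C007 [P=1 RW=1 US=1 PS=0]
  ✓ 0x2CF89  — 4 lookups
#1 VA=0x60060E573 (r,kernel):
  L0: frame=0x21 idx=0 entry=0x2D007 [P=1 RW=1 US=1 PS=0]
  L1: frame=0x2D idx=24 entry=0x30007 [P=1 RW=1 US=1 PS=0]
  L2: frame=0x30 idx=3 entry=0x32007 [P=1 RW=1 US=1 PS=0]
  L3: frame=0x32 idx=14 entry=0x36007 [P=1 RW=1 US=1 PS=0]
  ✓ 0x36573  — 4 lookups
#2 VA=0x2064001AAD1 (r,user):
  L0: frame=0x21 idx=4 entry=0x38007 [P=1 RW=1 US=1 PS=0]
  L1: frame=0x38 idx=25 entry=0x3C007 [P=1 RW=1 US=1 PS=0]
  L2: frame=0x3C idx=0 entry=0x40007 [P=1 RW=1 US=1 PS=0]
  L3: frame=0x40 idx=26 entry=0x42007 [P=1 RW=1 US=1 PS=0]
  ✓ 0x42AD1  — 4 lookups
#3 VA=0xB874201F13B (r,kernel):
  L0: frame=0x21 idx=23 entry=0x44007 [P=1 RW=1 US=1 PS=0]
  L1: frame=0x44 idx=29 entry=0x46007 [P=1 RW=1 US=1 PS=0]
  L2: frame=0x46 idx=16 entry=0x47007 [P=1 RW=1 US=1 PS=0]
  L3: frame=0x47 idx=31 entry=0x4A007 [P=1 RW=1 US=1 PS=0]
  ✓ 0x4A13B  — 4 lookups
#4 VA=0xC06414048DD (w,user):
  L0: frame=0x21 idx=24 entry=0x4E007 [P=1 RW=1 US=1 PS=0]
  L1: frame=0x4E idx=25 entry=0x50007 [P=1 RW=1 US=1 PS=0]
  L2: frame=0x50 idx=10 entry=0x51007 [P=1 RW=1 US=1 PS=0]
  L3: frame=0x51 idx=4 entry=0x55003 [P=1 RW=1 US=0 PS=0]
  ✗ PROTECTION_VIOLATION  [4 reads]

TLB: [["0x4864080E", "0x2C"], ["0x60060E", "0x36"], ["0x2064001A", "0x42"], ["0xB874201F", "0x4A"]]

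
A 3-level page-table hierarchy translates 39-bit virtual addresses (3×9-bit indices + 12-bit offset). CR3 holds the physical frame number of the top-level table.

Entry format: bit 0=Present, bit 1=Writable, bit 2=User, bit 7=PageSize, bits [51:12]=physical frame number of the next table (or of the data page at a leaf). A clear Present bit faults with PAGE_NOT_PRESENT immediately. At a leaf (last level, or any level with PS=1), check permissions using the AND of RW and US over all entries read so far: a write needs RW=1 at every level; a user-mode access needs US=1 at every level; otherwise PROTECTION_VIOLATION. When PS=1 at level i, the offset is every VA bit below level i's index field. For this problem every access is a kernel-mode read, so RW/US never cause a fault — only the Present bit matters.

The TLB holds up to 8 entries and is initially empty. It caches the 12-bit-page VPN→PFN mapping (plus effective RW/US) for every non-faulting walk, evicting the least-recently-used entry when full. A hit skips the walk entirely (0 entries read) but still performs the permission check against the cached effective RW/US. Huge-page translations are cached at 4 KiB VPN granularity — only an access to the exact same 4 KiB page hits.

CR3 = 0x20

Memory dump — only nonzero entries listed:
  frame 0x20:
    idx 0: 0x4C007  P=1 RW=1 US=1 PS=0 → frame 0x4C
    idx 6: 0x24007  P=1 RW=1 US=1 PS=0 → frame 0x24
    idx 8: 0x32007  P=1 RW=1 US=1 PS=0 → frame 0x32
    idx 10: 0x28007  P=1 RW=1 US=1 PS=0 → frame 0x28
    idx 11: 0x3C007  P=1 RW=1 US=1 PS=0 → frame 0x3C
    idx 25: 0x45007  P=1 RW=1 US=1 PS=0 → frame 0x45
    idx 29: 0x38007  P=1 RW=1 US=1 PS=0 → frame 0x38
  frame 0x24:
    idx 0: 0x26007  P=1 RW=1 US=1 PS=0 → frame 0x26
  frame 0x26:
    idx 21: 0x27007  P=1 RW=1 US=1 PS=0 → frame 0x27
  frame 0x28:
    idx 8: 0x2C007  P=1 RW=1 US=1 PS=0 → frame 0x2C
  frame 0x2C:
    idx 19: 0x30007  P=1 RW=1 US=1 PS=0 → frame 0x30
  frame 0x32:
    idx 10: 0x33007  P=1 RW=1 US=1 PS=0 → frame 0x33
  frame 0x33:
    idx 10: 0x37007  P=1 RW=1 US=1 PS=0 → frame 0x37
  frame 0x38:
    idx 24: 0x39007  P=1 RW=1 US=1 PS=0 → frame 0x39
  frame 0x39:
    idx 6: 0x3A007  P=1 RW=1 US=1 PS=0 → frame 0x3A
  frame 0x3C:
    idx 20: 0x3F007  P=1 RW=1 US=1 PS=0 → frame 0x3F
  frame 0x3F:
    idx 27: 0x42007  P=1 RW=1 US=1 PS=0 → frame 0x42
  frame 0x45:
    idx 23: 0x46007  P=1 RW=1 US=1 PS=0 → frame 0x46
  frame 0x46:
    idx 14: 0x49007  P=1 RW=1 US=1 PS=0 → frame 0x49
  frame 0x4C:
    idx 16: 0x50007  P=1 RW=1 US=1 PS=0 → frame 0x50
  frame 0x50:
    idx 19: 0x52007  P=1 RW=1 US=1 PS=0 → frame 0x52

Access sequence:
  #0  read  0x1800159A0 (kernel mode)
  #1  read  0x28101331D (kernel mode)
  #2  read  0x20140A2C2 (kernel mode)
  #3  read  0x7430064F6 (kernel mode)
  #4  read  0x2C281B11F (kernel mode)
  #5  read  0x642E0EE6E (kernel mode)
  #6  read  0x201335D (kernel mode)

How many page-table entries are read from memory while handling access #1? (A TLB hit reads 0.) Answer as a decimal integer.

Per-access translation:
#0 VA=0x1800159A0 (r,kernel):
  lvl0: tbl 0x20, slot 6 ⇒ 0x24007 (P1/RW1/US1/PS0)
  lvl1: tbl 0x24, slot 0 ⇒ 0x26007 (P1/RW1/US1/PS0)
  lvl2: tbl 0x26, slot 21 ⇒ 0x27007 (P1/RW1/US1/PS0)
  ⇒ phys 0x279A0  [3 reads]
#1 VA=0x28101331D (r,kernel):
  lvl0: tbl 0x20, slot 10 ⇒ 0x28007 (P1/RW1/US1/PS0)
  lvl1: tbl 0x28, slot 8 ⇒ 0x2C007 (P1/RW1/US1/PS0)
  lvl2: tbl 0x2C, slot 19 ⇒ 0x30007 (P1/RW1/US1/PS0)
  ⇒ phys 0x3031D  [3 reads]
#2 VA=0x20140A2C2 (r,kernel):
  lvl0: tbl 0x20, slot 8 ⇒ 0x32007 (P1/RW1/US1/PS0)
  lvl1: tbl 0x32, slot 10 ⇒ 0x33007 (P1/RW1/US1/PS0)
  lvl2: tbl 0x33, slot 10 ⇒ 0x37007 (P1/RW1/US1/PS0)
  ⇒ phys 0x372C2  [3 reads]
#3 VA=0x7430064F6 (r,kernel):
  lvl0: tbl 0x20, slot 29 ⇒ 0x38007 (P1/RW1/US1/PS0)
  lvl1: tbl 0x38, slot 24 ⇒ 0x39007 (P1/RW1/US1/PS0)
  lvl2: tbl 0x39, slot 6 ⇒ 0x3A007 (P1/RW1/US1/PS0)
  ⇒ phys 0x3A4F6  [3 reads]
#4 VA=0x2C281B11F (r,kernel):
  lvl0: tbl 0x20, slot 11 ⇒ 0x3C007 (P1/RW1/US1/PS0)
  lvl1: tbl 0x3C, slot 20 ⇒ 0x3F007 (P1/RW1/US1/PS0)
  lvl2: tbl 0x3F, slot 27 ⇒ 0x42007 (P1/RW1/US1/PS0)
  ⇒ phys 0x4211F  [3 reads]
#5 VA=0x642E0EE6E (r,kernel):
  lvl0: tbl 0x20, slot 25 ⇒ 0x45007 (P1/RW1/US1/PS0)
  lvl1: tbl 0x45, slot 23 ⇒ 0x46007 (P1/RW1/US1/PS0)
  lvl2: tbl 0x46, slot 14 ⇒ 0x49007 (P1/RW1/US1/PS0)
  ⇒ phys 0x49E6E  [3 reads]
#6 VA=0x201335D (r,kernel):
  lvl0: tbl 0x20, slot 0 ⇒ 0x4C007 (P1/RW1/US1/PS0)
  lvl1: tbl 0x4C, slot 16 ⇒ 0x50007 (P1/RW1/US1/PS0)
  lvl2: tbl 0x50, slot 19 ⇒ 0x52007 (P1/RW1/US1/PS0)
  ⇒ phys 0x5235D  [3 reads]

Entries read for #1: 3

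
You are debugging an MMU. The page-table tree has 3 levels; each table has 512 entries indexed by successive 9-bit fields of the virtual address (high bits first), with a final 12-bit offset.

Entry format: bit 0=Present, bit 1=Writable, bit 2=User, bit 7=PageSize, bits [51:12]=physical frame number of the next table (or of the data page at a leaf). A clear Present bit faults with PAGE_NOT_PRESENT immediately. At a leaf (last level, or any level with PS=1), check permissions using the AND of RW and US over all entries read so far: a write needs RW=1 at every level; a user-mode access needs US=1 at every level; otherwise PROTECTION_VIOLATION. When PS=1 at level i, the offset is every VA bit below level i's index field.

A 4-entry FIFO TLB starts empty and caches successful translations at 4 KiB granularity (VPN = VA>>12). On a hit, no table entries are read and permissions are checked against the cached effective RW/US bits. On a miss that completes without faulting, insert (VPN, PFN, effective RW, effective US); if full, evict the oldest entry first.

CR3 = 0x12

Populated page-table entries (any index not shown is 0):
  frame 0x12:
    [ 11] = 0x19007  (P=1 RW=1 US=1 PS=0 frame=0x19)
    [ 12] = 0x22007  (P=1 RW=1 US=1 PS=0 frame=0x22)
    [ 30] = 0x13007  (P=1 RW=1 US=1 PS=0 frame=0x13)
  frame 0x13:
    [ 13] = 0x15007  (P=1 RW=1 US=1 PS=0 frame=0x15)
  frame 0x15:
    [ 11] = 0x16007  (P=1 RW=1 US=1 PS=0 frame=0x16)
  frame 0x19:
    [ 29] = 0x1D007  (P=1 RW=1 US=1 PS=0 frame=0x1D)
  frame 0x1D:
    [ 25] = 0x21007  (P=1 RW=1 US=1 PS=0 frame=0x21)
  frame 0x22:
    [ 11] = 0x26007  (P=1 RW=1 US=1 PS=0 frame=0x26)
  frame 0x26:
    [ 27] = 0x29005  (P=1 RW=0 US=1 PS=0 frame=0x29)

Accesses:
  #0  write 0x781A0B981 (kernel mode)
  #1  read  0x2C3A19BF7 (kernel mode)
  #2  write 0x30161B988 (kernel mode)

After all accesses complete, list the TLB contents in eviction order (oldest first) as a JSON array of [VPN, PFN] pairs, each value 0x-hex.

Walk each access:
#0 VA=0x781A0B981 (w,kernel):
  [0] read 0x12 idx=30: raw=0x13007 flags P=1 W=1 U=1 S=0
  [1] read 0x13 idx=13: raw=0x15007 flags P=1 W=1 U=1 S=0
  [2] read 0x15 idx=11: raw=0x16007 flags P=1 W=1 U=1 S=0
  ✓ 0x16981  — 3 lookups
#1 VA=0x2C3A19BF7 (r,kernel):
  [0] read 0x12 idx=11: raw=0x19007 flags P=1 W=1 U=1 S=0
  [1] read 0x19 idx=29: raw=0x1D007 flags P=1 W=1 U=1 S=0
  [2] read 0x1D idx=25: raw=0x21007 flags P=1 W=1 U=1 S=0
  ✓ 0x21BF7  — 3 lookups
#2 VA=0x30161B988 (w,kernel):
  [0] read 0x12 idx=12: raw=0x22007 flags P=1 W=1 U=1 S=0
  [1] read 0x22 idx=11: raw=0x26007 flags P=1 W=1 U=1 S=0
  [2] read 0x26 idx=27: raw=0x29005 flags P=1 W=0 U=1 S=0
  → PROTECTION_VIOLATION  (3 entries read)

TLB: [["0x781A0B", "0x16"], ["0x2C3A19", "0x21"]]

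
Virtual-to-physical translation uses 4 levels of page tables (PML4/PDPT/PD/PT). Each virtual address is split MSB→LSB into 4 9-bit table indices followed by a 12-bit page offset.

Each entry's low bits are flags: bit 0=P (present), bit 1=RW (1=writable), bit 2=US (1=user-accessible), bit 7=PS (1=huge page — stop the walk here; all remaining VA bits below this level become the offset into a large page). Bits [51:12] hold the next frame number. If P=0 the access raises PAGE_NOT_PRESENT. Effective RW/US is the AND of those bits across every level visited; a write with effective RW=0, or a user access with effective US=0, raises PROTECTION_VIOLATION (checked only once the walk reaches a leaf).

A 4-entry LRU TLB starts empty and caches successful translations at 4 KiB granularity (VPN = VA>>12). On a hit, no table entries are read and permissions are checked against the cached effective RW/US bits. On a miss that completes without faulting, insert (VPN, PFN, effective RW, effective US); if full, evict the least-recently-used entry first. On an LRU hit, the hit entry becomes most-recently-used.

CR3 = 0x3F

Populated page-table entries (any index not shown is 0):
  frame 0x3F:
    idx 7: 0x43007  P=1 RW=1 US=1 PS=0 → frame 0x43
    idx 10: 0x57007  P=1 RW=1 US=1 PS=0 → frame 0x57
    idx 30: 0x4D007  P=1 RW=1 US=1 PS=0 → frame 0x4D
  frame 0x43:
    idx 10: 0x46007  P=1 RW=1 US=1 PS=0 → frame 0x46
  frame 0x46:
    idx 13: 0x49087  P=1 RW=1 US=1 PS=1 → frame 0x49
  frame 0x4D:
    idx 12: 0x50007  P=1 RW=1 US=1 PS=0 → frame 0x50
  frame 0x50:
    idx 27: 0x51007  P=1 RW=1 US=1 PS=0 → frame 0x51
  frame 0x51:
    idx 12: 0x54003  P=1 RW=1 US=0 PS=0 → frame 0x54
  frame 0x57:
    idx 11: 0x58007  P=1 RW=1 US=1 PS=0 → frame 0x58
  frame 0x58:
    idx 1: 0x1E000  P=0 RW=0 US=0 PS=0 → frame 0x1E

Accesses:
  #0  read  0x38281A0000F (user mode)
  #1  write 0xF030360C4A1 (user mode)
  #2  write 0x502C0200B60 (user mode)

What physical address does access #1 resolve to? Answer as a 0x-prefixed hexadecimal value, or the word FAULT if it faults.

Per-access translation:
#0 VA=0x38281A0000F (r,user):
  L0: frame=0x3F idx=7 entry=0x43007 [P=1 RW=1 US=1 PS=0]
  L1: frame=0x43 idx=10 entry=0x46007 [P=1 RW=1 US=1 PS=0]
  L2: frame=0x46 idx=13 entry=0x49087 [P=1 RW=1 US=1 PS=1]
  → PA=0x4900F (huge @L2)  (3 entries read)
#1 VA=0xF030360C4A1 (w,user):
  L0: frame=0x3F idx=30 entry=0x4D007 [P=1 RW=1 US=1 PS=0]
  L1: frame=0x4D idx=12 entry=0x50007 [P=1 RW=1 US=1 PS=0]
  L2: frame=0x50 idx=27 entry=0x51007 [P=1 RW=1 US=1 PS=0]
  L3: frame=0x51 idx=12 entry=0x54003 [P=1 RW=1 US=0 PS=0]
  ✗ PROTECTION_VIOLATION  [4 reads]
#2 VA=0x502C0200B60 (w,user):
  L0: frame=0x3F idx=10 entry=0x57007 [P=1 RW=1 US=1 PS=0]
  L1: frame=0x57 idx=11 entry=0x58007 [P=1 RW=1 US=1 PS=0]
  L2: frame=0x58 idx=1 entry=0x1E000 [P=0 RW=0 US=0 PS=0]
  ✗ PAGE_NOT_PRESENT  [3 reads]

Access #1 PA: FAULT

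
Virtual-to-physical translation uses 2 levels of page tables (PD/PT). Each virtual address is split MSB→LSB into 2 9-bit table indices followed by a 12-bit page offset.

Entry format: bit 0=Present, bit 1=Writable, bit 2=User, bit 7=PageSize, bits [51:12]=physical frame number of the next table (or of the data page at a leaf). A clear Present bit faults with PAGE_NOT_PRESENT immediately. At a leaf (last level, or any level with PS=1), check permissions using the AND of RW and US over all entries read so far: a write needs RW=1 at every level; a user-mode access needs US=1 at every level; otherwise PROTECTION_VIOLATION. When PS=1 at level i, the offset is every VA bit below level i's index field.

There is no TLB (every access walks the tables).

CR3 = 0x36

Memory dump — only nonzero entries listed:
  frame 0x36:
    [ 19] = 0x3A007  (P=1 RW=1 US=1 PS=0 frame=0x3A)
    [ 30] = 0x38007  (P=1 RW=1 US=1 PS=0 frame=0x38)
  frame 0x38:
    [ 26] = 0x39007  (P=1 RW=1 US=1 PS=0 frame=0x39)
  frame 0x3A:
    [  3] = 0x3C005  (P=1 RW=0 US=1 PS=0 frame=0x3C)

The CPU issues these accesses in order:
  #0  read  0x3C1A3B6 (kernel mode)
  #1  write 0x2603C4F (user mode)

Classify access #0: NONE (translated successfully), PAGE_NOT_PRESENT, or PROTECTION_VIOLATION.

Walk each access:
#0 VA=0x3C1A3B6 (r,kernel):
  L0 @0x36[30] → 0x38007  P=1,RW=1,US=1,PS=0
  L1 @0x38[26] → 0x39007  P=1,RW=1,US=1,PS=0
  → PA=0x393B6  (2 entries read)
#1 VA=0x2603C4F (w,user):
  L0 @0x36[19] → 0x3A007  P=1,RW=1,US=1,PS=0
  L1 @0x3A[3] → 0x3C005  P=1,RW=0,US=1,PS=0
  → PROTECTION_VIOLATION  (2 entries read)

Access #0 fault: NONE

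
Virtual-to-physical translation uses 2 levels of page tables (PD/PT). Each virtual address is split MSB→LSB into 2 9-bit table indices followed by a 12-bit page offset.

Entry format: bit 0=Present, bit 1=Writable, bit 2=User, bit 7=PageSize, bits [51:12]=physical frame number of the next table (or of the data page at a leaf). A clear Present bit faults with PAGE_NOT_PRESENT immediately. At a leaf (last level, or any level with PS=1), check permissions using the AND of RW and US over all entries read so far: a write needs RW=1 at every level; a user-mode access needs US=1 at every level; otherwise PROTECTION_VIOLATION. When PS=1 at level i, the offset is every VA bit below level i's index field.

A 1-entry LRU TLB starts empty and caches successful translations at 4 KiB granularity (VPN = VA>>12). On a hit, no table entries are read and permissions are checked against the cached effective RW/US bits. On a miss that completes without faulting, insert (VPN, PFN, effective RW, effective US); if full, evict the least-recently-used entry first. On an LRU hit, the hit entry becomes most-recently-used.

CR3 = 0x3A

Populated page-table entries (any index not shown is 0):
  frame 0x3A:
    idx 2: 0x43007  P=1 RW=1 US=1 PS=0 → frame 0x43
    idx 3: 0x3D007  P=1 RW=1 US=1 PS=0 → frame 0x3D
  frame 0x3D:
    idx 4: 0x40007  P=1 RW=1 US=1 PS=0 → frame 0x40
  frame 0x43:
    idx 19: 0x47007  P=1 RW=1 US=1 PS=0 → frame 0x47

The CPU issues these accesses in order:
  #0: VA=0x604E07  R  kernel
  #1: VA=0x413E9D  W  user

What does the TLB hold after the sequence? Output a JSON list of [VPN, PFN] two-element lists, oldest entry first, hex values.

Trace:
#0 VA=0x604E07 (r,kernel):
  lvl0: tbl 0x3A, slot 3 ⇒ 0x3D007 (P1/RW1/US1/PS0)
  lvl1: tbl 0x3D, slot 4 ⇒ 0x40007 (P1/RW1/US1/PS0)
  → PA=0x40E07  (2 entries read)
#1 VA=0x413E9D (w,user):
  lvl0: tbl 0x3A, slot 2 ⇒ 0x43007 (P1/RW1/US1/PS0)
  lvl1: tbl 0x43, slot 19 ⇒ 0x47007 (P1/RW1/US1/PS0)
  → PA=0x47E9D  (2 entries read)

TLB: [["0x413", "0x47"]]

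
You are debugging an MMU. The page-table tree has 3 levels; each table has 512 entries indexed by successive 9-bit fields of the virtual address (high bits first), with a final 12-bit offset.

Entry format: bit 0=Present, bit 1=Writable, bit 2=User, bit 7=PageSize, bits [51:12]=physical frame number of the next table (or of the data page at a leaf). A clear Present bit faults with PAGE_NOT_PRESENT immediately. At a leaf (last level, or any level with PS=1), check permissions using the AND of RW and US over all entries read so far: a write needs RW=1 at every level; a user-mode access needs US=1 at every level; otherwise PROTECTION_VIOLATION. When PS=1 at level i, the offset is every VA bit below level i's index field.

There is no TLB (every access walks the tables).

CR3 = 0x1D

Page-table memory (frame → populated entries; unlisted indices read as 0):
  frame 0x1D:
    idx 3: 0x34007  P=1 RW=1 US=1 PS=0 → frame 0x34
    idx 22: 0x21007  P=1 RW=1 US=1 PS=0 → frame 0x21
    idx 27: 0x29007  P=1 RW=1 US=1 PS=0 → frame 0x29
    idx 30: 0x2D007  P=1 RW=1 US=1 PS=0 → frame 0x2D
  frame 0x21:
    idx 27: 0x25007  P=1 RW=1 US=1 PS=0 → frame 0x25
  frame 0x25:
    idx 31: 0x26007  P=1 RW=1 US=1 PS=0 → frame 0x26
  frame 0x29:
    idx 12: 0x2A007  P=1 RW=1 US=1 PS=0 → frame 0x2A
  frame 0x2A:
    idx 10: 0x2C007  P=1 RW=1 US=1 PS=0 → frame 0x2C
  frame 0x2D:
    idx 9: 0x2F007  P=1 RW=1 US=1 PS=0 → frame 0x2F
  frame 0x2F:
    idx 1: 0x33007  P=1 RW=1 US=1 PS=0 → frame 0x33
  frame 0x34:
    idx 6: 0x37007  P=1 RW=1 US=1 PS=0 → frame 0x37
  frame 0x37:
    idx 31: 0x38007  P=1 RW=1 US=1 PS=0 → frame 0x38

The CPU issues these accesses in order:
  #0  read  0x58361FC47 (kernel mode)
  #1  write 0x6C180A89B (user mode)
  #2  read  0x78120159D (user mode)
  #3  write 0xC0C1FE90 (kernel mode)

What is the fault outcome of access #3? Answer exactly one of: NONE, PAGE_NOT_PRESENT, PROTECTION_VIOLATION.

Per-access translation:
#0 VA=0x58361FC47 (r,kernel):
  lvl0: tbl 0x1D, slot 22 ⇒ 0x21007 (P1/RW1/US1/PS0)
  lvl1: tbl 0x21, slot 27 ⇒ 0x25007 (P1/RW1/US1/PS0)
  lvl2: tbl 0x25, slot 31 ⇒ 0x26007 (P1/RW1/US1/PS0)
  ✓ 0x26C47  — 3 lookups
#1 VA=0x6C180A89B (w,user):
  lvl0: tbl 0x1D, slot 27 ⇒ 0x29007 (P1/RW1/US1/PS0)
  lvl1: tbl 0x29, slot 12 ⇒ 0x2A007 (P1/RW1/US1/PS0)
  lvl2: tbl 0x2A, slot 10 ⇒ 0x2C007 (P1/RW1/US1/PS0)
  ✓ 0x2C89B  — 3 lookups
#2 VA=0x78120159D (r,user):
  lvl0: tbl 0x1D, slot 30 ⇒ 0x2D007 (P1/RW1/US1/PS0)
  lvl1: tbl 0x2D, slot 9 ⇒ 0x2F007 (P1/RW1/US1/PS0)
  lvl2: tbl 0x2F, slot 1 ⇒ 0x33007 (P1/RW1/US1/PS0)
  ✓ 0x3359D  — 3 lookups
#3 VA=0xC0C1FE90 (w,kernel):
  lvl0: tbl 0x1D, slot 3 ⇒ 0x34007 (P1/RW1/US1/PS0)
  lvl1: tbl 0x34, slot 6 ⇒ 0x37007 (P1/RW1/US1/PS0)
  lvl2: tbl 0x37, slot 31 ⇒ 0x38007 (P1/RW1/US1/PS0)
  ✓ 0x38E90  — 3 lookups

Access #3 fault: NONE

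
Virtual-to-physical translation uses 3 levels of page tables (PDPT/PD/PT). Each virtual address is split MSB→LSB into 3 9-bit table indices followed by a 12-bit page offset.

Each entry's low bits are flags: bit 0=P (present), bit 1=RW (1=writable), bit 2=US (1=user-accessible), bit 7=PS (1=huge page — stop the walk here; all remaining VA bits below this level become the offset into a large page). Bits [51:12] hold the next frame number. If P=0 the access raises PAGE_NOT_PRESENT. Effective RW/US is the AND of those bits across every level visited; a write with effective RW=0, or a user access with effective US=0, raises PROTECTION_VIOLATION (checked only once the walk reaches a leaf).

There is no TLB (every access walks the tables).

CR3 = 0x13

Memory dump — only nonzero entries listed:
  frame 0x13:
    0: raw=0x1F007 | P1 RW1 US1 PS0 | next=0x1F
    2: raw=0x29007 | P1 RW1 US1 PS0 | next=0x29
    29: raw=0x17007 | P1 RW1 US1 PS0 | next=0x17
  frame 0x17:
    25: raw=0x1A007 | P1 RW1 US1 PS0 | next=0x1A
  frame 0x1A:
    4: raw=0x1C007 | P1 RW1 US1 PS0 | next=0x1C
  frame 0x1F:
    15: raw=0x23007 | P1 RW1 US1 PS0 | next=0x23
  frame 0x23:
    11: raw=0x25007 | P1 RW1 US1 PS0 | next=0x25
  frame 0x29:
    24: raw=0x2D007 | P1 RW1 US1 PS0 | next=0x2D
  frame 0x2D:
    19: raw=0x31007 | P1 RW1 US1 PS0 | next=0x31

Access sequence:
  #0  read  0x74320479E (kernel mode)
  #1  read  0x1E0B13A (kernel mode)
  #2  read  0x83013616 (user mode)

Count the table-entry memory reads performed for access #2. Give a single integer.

Trace:
#0 VA=0x74320479E (r,kernel):
  L0 @0x13[29] → 0x17007  P=1,RW=1,US=1,PS=0
  L1 @0x17[25] → 0x1A007  P=1,RW=1,US=1,PS=0
  L2 @0x1A[4] → 0x1C007  P=1,RW=1,US=1,PS=0
  ✓ 0x1C79E  — 3 lookups
#1 VA=0x1E0B13A (r,kernel):
  L0 @0x13[0] → 0x1F007  P=1,RW=1,US=1,PS=0
  L1 @0x1F[15] → 0x23007  P=1,RW=1,US=1,PS=0
  L2 @0x23[11] → 0x25007  P=1,RW=1,US=1,PS=0
  ✓ 0x2513A  — 3 lookups
#2 VA=0x83013616 (r,user):
  L0 @0x13[2] → 0x29007  P=1,RW=1,US=1,PS=0
  L1 @0x29[24] → 0x2D007  P=1,RW=1,US=1,PS=0
  L2 @0x2D[19] → 0x31007  P=1,RW=1,US=1,PS=0
  ✓ 0x31616  — 3 lookups

Entries read for #2: 3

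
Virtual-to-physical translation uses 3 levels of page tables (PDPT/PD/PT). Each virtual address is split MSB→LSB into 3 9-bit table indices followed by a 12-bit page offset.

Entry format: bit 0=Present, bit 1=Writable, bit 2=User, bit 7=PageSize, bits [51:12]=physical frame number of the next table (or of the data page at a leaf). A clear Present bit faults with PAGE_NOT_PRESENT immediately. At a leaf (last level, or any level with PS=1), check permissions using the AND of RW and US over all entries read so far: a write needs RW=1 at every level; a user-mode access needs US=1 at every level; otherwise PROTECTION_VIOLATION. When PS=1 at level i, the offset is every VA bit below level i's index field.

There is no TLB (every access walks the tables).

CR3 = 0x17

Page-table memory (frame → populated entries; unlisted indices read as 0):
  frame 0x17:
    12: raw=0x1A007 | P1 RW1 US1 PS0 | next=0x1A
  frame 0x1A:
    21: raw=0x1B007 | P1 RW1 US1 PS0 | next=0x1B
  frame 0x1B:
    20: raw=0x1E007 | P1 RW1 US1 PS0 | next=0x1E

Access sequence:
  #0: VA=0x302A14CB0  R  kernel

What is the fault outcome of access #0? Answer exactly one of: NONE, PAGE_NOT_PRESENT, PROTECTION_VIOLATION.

Trace:
#0 VA=0x302A14CB0 (r,kernel):
  [0] read 0x17 idx=12: raw=0x1A007 flags P=1 W=1 U=1 S=0
  [1] read 0x1A idx=21: raw=0x1B007 flags P=1 W=1 U=1 S=0
  [2] read 0x1B idx=20: raw=0x1E007 flags P=1 W=1 U=1 S=0
  → PA=0x1ECB0  (3 entries read)

Access #0 fault: NONE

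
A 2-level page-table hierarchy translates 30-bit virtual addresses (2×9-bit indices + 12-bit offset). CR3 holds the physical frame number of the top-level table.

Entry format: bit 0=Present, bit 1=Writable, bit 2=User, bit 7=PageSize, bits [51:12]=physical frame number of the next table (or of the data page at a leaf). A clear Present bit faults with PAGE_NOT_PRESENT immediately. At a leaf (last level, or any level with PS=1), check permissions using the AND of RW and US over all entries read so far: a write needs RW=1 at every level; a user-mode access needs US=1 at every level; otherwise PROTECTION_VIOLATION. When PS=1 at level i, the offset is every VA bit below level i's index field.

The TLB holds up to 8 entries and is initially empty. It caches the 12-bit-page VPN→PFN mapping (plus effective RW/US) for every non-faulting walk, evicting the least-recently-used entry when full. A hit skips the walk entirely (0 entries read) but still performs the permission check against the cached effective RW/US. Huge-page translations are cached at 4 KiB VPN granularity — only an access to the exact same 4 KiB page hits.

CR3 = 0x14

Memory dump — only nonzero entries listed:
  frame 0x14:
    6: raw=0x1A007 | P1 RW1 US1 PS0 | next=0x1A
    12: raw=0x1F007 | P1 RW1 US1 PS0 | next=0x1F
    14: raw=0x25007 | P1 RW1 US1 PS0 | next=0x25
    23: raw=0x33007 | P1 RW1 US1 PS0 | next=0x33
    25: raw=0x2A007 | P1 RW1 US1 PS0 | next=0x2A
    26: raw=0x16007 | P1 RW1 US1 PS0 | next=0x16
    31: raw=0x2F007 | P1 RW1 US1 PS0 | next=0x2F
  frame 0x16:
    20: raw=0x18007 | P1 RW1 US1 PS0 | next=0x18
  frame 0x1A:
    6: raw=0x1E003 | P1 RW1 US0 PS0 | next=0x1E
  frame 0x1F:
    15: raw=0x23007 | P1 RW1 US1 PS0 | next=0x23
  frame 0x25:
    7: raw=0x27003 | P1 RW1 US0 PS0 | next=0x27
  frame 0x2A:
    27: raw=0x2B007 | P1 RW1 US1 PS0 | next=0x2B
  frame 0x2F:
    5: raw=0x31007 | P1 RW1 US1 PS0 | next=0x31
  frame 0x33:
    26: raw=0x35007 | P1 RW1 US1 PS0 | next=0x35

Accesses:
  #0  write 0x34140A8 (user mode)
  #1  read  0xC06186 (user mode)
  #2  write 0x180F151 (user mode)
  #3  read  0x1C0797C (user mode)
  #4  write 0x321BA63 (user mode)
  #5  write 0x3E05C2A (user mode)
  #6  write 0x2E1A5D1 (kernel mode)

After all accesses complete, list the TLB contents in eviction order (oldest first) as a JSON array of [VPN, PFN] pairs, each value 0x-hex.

Walk each access:
#0 VA=0x34140A8 (w,user):
  L0 @0x14[26] → 0x16007  P=1,RW=1,US=1,PS=0
  L1 @0x16[20] → 0x18007  P=1,RW=1,US=1,PS=0
  ⇒ phys 0x180A8  [2 reads]
#1 VA=0xC06186 (r,user):
  L0 @0x14[6] → 0x1A007  P=1,RW=1,US=1,PS=0
  L1 @0x1A[6] → 0x1E003  P=1,RW=1,US=0,PS=0
  → PROTECTION_VIOLATION  (2 entries read)
#2 VA=0x180F151 (w,user):
  L0 @0x14[12] → 0x1F007  P=1,RW=1,US=1,PS=0
  L1 @0x1F[15] → 0x23007  P=1,RW=1,US=1,PS=0
  ⇒ phys 0x23151  [2 reads]
#3 VA=0x1C0797C (r,user):
  L0 @0x14[14] → 0x25007  P=1,RW=1,US=1,PS=0
  L1 @0x25[7] → 0x27003  P=1,RW=1,US=0,PS=0
  → PROTECTION_VIOLATION  (2 entries read)
#4 VA=0x321BA63 (w,user):
  L0 @0x14[25] → 0x2A007  P=1,RW=1,US=1,PS=0
  L1 @0x2A[27] → 0x2B007  P=1,RW=1,US=1,PS=0
  ⇒ phys 0x2BA63  [2 reads]
#5 VA=0x3E05C2A (w,user):
  L0 @0x14[31] → 0x2F007  P=1,RW=1,US=1,PS=0
  L1 @0x2F[5] → 0x31007  P=1,RW=1,US=1,PS=0
  ⇒ phys 0x31C2A  [2 reads]
#6 VA=0x2E1A5D1 (w,kernel):
  L0 @0x14[23] → 0x33007  P=1,RW=1,US=1,PS=0
  L1 @0x33[26] → 0x35007  P=1,RW=1,US=1,PS=0
  ⇒ phys 0x355D1  [2 reads]

TLB: [["0x3414", "0x18"], ["0x180F", "0x23"], ["0x321B", "0x2B"], ["0x3E05", "0x31"], ["0x2E1A", "0x35"]]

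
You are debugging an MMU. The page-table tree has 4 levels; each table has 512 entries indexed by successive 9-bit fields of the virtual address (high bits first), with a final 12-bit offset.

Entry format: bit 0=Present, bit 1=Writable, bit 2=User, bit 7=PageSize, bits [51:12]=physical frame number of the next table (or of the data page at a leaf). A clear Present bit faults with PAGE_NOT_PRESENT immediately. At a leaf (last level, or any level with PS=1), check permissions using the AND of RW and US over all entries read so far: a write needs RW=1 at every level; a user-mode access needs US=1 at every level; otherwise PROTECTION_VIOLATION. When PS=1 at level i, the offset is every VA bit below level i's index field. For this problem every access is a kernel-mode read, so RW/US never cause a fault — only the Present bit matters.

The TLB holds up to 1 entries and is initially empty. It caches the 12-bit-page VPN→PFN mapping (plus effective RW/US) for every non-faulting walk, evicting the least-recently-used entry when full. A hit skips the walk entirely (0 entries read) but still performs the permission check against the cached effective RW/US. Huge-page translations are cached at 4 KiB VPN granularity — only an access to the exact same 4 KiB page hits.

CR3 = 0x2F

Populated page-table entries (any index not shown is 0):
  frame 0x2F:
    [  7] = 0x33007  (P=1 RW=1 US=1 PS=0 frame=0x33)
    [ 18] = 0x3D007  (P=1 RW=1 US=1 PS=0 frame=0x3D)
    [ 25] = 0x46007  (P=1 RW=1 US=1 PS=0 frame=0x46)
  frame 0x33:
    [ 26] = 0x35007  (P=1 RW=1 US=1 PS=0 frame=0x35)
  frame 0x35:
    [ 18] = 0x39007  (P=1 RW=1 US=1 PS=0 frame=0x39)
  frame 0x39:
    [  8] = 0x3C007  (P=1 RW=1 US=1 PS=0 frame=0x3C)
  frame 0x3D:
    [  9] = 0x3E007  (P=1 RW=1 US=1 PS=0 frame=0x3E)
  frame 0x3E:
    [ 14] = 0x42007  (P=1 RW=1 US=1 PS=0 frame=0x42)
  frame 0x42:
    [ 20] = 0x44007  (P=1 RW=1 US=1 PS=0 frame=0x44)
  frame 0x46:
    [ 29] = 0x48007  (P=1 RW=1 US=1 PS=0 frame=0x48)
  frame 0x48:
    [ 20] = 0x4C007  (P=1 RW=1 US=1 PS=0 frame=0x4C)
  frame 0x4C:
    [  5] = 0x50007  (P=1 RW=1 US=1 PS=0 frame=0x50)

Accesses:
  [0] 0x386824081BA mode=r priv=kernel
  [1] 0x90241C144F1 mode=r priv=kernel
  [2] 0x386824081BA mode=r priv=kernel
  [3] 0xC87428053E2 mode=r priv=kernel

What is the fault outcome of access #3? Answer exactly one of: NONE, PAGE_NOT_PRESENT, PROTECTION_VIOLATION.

Trace:
#0 VA=0x386824081BA (r,kernel):
  L0: frame=0x2F idx=7 entry=0x33007 [P=1 RW=1 US=1 PS=0]
  L1: frame=0x33 idx=26 entry=0x35007 [P=1 RW=1 US=1 PS=0]
  L2: frame=0x35 idx=18 entry=0x39007 [P=1 RW=1 US=1 PS=0]
  L3: frame=0x39 idx=8 entry=0x3C007 [P=1 RW=1 US=1 PS=0]
  ⇒ phys 0x3C1BA  [4 reads]
#1 VA=0x90241C144F1 (r,kernel):
  L0: frame=0x2F idx=18 entry=0x3D007 [P=1 RW=1 US=1 PS=0]
  L1: frame=0x3D idx=9 entry=0x3E007 [P=1 RW=1 US=1 PS=0]
  L2: frame=0x3E idx=14 entry=0x42007 [P=1 RW=1 US=1 PS=0]
  L3: frame=0x42 idx=20 entry=0x44007 [P=1 RW=1 US=1 PS=0]
  ⇒ phys 0x444F1  [4 reads]
#2 VA=0x386824081BA (r,kernel):
  L0: frame=0x2F idx=7 entry=0x33007 [P=1 RW=1 US=1 PS=0]
  L1: frame=0x33 idx=26 entry=0x35007 [P=1 RW=1 US=1 PS=0]
  L2: frame=0x35 idx=18 entry=0x39007 [P=1 RW=1 US=1 PS=0]
  L3: frame=0x39 idx=8 entry=0x3C007 [P=1 RW=1 US=1 PS=0]
  ⇒ phys 0x3C1BA  [4 reads]
#3 VA=0xC87428053E2 (r,kernel):
  L0: frame=0x2F idx=25 entry=0x46007 [P=1 RW=1 US=1 PS=0]
  L1: frame=0x46 idx=29 entry=0x48007 [P=1 RW=1 US=1 PS=0]
  L2: frame=0x48 idx=20 entry=0x4C007 [P=1 RW=1 US=1 PS=0]
  L3: frame=0x4C idx=5 entry=0x50007 [P=1 RW=1 US=1 PS=0]
  ⇒ phys 0x503E2  [4 reads]

Access #3 fault: NONE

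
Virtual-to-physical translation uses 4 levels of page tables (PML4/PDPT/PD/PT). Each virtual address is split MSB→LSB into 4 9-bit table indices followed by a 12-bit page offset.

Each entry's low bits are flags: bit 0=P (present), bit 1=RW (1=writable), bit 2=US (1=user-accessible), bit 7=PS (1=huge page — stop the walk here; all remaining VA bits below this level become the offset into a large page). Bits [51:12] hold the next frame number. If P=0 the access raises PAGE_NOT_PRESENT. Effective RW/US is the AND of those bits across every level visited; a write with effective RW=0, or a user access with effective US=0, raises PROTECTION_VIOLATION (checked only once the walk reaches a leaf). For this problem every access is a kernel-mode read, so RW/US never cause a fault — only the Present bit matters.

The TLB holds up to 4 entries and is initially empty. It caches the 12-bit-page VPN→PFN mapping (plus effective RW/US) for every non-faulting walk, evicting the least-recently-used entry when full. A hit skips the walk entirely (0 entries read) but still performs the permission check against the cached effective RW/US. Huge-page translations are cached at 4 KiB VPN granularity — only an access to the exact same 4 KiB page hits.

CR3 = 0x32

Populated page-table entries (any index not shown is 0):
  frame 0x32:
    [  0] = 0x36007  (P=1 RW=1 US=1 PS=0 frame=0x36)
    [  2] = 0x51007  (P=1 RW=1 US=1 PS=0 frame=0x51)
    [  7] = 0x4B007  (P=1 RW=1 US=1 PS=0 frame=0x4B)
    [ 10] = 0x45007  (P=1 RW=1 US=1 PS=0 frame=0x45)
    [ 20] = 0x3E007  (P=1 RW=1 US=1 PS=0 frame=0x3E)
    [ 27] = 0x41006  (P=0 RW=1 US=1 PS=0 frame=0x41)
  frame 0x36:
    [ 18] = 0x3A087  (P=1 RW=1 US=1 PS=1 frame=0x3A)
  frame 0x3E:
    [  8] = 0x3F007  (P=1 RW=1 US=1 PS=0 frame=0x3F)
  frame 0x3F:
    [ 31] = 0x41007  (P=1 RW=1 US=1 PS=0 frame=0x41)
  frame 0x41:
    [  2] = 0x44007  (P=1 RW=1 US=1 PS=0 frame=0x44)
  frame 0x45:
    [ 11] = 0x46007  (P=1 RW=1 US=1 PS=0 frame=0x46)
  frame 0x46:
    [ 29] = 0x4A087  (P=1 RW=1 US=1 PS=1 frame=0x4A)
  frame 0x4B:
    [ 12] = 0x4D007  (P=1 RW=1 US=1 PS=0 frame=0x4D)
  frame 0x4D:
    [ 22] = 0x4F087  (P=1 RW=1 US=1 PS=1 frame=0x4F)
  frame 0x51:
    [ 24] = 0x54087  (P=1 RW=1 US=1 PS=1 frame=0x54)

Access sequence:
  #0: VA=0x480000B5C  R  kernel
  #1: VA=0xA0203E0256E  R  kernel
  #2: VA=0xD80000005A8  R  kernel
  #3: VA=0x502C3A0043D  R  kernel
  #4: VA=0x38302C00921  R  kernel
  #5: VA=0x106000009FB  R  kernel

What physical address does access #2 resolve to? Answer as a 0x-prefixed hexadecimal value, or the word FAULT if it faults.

Trace:
#0 VA=0x480000B5C (r,kernel):
  L0 @0x32[0] → 0x36007  P=1,RW=1,US=1,PS=0
  L1 @0x36[18] → 0x3A087  P=1,RW=1,US=1,PS=1
  → PA=0x3AB5C (huge @L1)  (2 entries read)
#1 VA=0xA0203E0256E (r,kernel):
  L0 @0x32[20] → 0x3E007  P=1,RW=1,US=1,PS=0
  L1 @0x3E[8] → 0x3F007  P=1,RW=1,US=1,PS=0
  L2 @0x3F[31] → 0x41007  P=1,RW=1,US=1,PS=0
  L3 @0x41[2] → 0x44007  P=1,RW=1,US=1,PS=0
  → PA=0x4456E  (4 entries read)
#2 VA=0xD80000005A8 (r,kernel):
  L0 @0x32[27] → 0x41006  P=0,RW=1,US=1,PS=0
  → PAGE_NOT_PRESENT  (1 entries read)
#3 VA=0x502C3A0043D (r,kernel):
  L0 @0x32[10] → 0x45007  P=1,RW=1,US=1,PS=0
  L1 @0x45[11] → 0x46007  P=1,RW=1,US=1,PS=0
  L2 @0x46[29] → 0x4A087  P=1,RW=1,US=1,PS=1
  → PA=0x4A43D (huge @L2)  (3 entries read)
#4 VA=0x38302C00921 (r,kernel):
  L0 @0x32[7] → 0x4B007  P=1,RW=1,US=1,PS=0
  L1 @0x4B[12] → 0x4D007  P=1,RW=1,US=1,PS=0
  L2 @0x4D[22] → 0x4F087  P=1,RW=1,US=1,PS=1
  → PA=0x4F921 (huge @L2)  (3 entries read)
#5 VA=0x106000009FB (r,kernel):
  L0 @0x32[2] → 0x51007  P=1,RW=1,US=1,PS=0
  L1 @0x51[24] → 0x54087  P=1,RW=1,US=1,PS=1
  → PA=0x549FB (huge @L1)  (2 entries read)

Access #2 PA: FAULT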